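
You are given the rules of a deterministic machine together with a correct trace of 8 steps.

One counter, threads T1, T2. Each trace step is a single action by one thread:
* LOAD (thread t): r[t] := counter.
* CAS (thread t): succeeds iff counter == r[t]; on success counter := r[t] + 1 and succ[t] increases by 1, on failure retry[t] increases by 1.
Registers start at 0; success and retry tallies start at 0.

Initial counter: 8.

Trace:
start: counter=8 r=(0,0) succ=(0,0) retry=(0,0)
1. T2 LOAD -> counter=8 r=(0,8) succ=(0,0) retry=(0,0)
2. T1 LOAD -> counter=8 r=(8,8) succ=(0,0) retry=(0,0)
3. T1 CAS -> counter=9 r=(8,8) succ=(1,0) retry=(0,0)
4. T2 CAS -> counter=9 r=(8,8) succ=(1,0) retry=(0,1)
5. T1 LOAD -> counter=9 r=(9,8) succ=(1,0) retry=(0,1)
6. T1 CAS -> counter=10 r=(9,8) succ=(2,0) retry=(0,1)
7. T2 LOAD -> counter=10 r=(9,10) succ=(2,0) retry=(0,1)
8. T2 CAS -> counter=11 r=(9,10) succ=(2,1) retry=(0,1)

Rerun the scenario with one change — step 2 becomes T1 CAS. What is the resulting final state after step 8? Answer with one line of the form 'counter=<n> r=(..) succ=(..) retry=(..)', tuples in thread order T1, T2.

counter=11 r=(9,10) succ=(1,2) retry=(2,0)

(re-executing from step 2 with the substitution; state before step 2: counter=8 r=(0,8) succ=(0,0) retry=(0,0))
2. T1 CAS -> counter=8 r=(0,8) succ=(0,0) retry=(1,0)
3. T1 CAS -> counter=8 r=(0,8) succ=(0,0) retry=(2,0)
4. T2 CAS -> counter=9 r=(0,8) succ=(0,1) retry=(2,0)
5. T1 LOAD -> counter=9 r=(9,8) succ=(0,1) retry=(2,0)
6. T1 CAS -> counter=10 r=(9,8) succ=(1,1) retry=(2,0)
7. T2 LOAD -> counter=10 r=(9,10) succ=(1,1) retry=(2,0)
8. T2 CAS -> counter=11 r=(9,10) succ=(1,2) retry=(2,0)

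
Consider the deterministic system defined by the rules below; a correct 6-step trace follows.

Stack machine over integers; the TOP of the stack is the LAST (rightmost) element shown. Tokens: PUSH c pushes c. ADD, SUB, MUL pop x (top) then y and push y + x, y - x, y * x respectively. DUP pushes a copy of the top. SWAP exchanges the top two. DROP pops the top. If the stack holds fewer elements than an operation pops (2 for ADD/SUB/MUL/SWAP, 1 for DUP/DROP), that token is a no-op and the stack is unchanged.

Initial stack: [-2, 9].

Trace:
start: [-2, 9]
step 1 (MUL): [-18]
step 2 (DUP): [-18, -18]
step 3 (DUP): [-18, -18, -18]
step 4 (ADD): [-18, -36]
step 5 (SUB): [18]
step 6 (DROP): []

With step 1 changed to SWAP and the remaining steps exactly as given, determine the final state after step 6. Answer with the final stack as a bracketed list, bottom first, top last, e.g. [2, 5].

(re-executing from step 1 with the substitution; state before step 1: [-2, 9])
step 1 (SWAP): [9, -2]
step 2 (DUP): [9, -2, -2]
step 3 (DUP): [9, -2, -2, -2]
step 4 (ADD): [9, -2, -4]
step 5 (SUB): [9, 2]
step 6 (DROP): [9]

[9]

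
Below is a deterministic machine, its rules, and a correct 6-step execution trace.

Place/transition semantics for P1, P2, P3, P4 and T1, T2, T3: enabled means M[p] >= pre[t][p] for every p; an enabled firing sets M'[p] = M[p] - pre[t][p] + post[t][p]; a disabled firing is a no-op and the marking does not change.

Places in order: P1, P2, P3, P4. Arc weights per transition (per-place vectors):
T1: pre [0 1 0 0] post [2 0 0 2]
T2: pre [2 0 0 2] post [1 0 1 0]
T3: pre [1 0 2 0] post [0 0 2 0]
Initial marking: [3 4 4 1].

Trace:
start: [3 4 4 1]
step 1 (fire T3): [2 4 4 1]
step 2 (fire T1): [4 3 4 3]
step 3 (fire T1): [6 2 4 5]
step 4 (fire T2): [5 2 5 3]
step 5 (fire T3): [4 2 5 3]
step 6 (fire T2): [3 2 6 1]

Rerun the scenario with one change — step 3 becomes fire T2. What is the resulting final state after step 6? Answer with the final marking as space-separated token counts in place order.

2 3 5 1

(re-executing from step 3 with the substitution; state before step 3: [4 3 4 3])
step 3 (fire T2): [3 3 5 1]
step 4 (fire T2): [3 3 5 1]
step 5 (fire T3): [2 3 5 1]
step 6 (fire T2): [2 3 5 1]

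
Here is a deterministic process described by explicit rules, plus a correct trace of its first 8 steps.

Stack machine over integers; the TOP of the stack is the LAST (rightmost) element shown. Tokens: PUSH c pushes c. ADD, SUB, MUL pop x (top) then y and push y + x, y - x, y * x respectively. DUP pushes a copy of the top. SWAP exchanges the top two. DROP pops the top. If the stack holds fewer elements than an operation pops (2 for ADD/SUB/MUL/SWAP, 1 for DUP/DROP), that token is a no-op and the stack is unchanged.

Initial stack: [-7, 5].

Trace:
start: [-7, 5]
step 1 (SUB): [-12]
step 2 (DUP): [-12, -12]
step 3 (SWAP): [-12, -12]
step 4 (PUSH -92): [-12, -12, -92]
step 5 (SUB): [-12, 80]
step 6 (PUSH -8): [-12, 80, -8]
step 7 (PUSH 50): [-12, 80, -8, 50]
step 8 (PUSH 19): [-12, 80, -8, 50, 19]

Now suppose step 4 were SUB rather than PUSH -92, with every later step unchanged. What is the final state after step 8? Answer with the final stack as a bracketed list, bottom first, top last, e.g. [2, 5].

[0, -8, 50, 19]

(re-executing from step 4 with the substitution; state before step 4: [-12, -12])
step 4 (SUB): [0]
step 5 (SUB): [0]
step 6 (PUSH -8): [0, -8]
step 7 (PUSH 50): [0, -8, 50]
step 8 (PUSH 19): [0, -8, 50, 19]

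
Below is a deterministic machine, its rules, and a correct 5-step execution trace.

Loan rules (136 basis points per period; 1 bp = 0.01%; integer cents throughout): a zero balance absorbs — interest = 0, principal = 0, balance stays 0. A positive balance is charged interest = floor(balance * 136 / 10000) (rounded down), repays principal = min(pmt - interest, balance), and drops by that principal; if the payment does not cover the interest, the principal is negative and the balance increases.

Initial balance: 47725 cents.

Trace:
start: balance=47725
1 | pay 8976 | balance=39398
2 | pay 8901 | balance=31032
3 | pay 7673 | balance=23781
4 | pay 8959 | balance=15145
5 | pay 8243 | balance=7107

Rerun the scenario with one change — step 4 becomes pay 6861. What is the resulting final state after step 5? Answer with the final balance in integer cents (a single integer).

9234

(re-executing from step 4 with the substitution; state before step 4: balance=23781)
4 | pay 6861 | balance=17243
5 | pay 8243 | balance=9234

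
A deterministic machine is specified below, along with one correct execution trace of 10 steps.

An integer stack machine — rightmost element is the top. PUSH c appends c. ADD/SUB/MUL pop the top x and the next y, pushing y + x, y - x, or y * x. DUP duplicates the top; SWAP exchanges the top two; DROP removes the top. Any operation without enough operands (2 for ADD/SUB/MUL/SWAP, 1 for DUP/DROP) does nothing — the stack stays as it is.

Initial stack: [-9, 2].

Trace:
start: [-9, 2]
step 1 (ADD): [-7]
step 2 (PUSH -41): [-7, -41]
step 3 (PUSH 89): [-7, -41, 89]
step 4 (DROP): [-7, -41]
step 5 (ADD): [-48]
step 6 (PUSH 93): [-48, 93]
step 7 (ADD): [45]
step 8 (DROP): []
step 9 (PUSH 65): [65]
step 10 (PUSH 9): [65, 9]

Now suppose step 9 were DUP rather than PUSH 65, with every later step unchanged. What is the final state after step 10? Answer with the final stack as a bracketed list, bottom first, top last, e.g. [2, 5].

[9]

(re-executing from step 9 with the substitution; state before step 9: [])
step 9 (DUP): []
step 10 (PUSH 9): [9]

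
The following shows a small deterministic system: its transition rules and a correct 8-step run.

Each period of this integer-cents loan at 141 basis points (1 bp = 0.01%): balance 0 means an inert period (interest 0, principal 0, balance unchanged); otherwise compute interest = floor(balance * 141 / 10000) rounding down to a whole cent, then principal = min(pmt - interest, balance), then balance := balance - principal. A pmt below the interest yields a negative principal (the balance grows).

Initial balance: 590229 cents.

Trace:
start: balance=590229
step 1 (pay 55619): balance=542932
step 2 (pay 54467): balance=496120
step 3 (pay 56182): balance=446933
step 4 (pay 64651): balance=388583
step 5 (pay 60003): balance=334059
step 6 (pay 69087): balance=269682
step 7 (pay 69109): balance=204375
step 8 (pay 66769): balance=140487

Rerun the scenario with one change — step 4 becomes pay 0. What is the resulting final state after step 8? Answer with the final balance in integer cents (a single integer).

(re-executing from step 4 with the substitution; state before step 4: balance=446933)
step 4 (pay 0): balance=453234
step 5 (pay 60003): balance=399621
step 6 (pay 69087): balance=336168
step 7 (pay 69109): balance=271798
step 8 (pay 66769): balance=208861

208861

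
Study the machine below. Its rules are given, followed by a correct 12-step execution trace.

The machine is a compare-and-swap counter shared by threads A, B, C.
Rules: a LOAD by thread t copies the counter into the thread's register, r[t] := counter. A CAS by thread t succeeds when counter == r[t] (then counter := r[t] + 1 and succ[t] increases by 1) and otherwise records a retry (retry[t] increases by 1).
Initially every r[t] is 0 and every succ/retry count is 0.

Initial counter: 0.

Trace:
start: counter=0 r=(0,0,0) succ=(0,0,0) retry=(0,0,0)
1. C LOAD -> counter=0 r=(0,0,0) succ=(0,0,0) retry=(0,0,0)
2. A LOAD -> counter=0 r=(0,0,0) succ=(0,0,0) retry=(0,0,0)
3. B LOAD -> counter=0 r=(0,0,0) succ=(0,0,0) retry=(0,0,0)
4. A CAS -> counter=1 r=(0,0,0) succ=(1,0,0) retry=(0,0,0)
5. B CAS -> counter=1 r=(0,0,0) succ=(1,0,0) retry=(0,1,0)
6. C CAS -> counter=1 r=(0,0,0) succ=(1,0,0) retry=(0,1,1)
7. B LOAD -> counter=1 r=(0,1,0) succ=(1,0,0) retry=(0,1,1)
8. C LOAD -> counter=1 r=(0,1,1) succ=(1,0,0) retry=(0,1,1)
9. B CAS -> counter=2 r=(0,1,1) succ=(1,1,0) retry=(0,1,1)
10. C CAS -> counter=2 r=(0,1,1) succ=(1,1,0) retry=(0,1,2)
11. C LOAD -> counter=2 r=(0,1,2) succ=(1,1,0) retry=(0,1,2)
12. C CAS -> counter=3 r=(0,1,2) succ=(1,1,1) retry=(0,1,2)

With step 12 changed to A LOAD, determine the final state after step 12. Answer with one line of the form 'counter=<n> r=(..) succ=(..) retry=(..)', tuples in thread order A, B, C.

(re-executing from step 12 with the substitution; state before step 12: counter=2 r=(0,1,2) succ=(1,1,0) retry=(0,1,2))
12. A LOAD -> counter=2 r=(2,1,2) succ=(1,1,0) retry=(0,1,2)

counter=2 r=(2,1,2) succ=(1,1,0) retry=(0,1,2)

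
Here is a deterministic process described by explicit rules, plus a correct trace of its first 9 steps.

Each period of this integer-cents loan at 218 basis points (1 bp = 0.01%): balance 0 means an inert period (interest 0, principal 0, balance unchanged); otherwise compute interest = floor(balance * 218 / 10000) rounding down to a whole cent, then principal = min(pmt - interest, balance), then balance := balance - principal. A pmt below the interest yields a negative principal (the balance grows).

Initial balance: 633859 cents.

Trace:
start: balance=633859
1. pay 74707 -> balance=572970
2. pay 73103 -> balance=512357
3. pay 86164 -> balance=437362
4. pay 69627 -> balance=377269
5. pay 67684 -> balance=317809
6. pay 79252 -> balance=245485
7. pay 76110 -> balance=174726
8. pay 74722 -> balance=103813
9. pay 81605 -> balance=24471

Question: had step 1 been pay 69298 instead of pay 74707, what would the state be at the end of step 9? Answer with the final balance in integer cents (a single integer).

30897

(re-executing from step 1 with the substitution; state before step 1: balance=633859)
1. pay 69298 -> balance=578379
2. pay 73103 -> balance=517884
3. pay 86164 -> balance=443009
4. pay 69627 -> balance=383039
5. pay 67684 -> balance=323705
6. pay 79252 -> balance=251509
7. pay 76110 -> balance=180881
8. pay 74722 -> balance=110102
9. pay 81605 -> balance=30897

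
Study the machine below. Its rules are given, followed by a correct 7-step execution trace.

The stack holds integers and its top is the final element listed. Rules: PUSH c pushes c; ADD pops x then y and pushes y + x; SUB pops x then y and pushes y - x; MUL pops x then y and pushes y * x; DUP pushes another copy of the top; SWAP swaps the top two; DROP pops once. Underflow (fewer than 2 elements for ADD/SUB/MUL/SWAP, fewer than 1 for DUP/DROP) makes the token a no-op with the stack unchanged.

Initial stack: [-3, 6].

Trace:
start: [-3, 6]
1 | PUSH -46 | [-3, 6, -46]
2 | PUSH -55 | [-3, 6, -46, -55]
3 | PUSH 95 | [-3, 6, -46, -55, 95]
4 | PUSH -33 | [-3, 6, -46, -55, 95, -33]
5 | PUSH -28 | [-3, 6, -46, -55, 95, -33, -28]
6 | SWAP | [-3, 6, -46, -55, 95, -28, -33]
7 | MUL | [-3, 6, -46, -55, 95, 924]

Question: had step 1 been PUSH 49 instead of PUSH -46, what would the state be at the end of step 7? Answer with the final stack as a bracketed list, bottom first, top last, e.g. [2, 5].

(re-executing from step 1 with the substitution; state before step 1: [-3, 6])
1 | PUSH 49 | [-3, 6, 49]
2 | PUSH -55 | [-3, 6, 49, -55]
3 | PUSH 95 | [-3, 6, 49, -55, 95]
4 | PUSH -33 | [-3, 6, 49, -55, 95, -33]
5 | PUSH -28 | [-3, 6, 49, -55, 95, -33, -28]
6 | SWAP | [-3, 6, 49, -55, 95, -28, -33]
7 | MUL | [-3, 6, 49, -55, 95, 924]

[-3, 6, 49, -55, 95, 924]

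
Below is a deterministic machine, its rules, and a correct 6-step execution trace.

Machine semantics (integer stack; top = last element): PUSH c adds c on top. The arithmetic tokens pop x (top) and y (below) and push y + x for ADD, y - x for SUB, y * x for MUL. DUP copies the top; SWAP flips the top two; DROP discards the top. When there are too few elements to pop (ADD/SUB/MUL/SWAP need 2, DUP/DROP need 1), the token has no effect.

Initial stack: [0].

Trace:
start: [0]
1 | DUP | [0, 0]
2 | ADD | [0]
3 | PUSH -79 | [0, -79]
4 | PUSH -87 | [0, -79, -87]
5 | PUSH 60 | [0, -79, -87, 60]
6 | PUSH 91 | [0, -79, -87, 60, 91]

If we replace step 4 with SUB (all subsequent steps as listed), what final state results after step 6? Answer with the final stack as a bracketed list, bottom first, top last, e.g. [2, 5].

[79, 60, 91]

(re-executing from step 4 with the substitution; state before step 4: [0, -79])
4 | SUB | [79]
5 | PUSH 60 | [79, 60]
6 | PUSH 91 | [79, 60, 91]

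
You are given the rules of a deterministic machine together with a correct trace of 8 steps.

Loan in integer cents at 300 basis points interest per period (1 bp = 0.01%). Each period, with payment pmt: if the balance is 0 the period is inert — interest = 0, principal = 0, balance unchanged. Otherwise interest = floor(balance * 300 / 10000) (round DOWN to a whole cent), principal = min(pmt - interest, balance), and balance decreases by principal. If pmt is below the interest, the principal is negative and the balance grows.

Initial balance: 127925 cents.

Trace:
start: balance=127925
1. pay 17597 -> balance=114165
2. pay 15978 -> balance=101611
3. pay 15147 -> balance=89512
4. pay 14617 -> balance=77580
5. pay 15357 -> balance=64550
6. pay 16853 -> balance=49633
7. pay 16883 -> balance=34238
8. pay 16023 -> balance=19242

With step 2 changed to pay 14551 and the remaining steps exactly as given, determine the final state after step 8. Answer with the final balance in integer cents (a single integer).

20946

(re-executing from step 2 with the substitution; state before step 2: balance=114165)
2. pay 14551 -> balance=103038
3. pay 15147 -> balance=90982
4. pay 14617 -> balance=79094
5. pay 15357 -> balance=66109
6. pay 16853 -> balance=51239
7. pay 16883 -> balance=35893
8. pay 16023 -> balance=20946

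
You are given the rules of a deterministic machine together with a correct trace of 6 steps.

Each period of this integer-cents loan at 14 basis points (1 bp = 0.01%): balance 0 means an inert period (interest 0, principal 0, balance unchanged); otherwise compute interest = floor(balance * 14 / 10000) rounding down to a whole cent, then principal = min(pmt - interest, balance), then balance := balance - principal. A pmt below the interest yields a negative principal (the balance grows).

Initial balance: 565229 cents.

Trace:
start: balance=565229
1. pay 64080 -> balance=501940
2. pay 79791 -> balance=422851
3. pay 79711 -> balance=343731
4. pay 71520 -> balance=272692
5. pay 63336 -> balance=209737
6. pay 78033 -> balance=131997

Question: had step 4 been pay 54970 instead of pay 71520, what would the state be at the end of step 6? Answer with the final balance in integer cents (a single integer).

(re-executing from step 4 with the substitution; state before step 4: balance=343731)
4. pay 54970 -> balance=289242
5. pay 63336 -> balance=226310
6. pay 78033 -> balance=148593

148593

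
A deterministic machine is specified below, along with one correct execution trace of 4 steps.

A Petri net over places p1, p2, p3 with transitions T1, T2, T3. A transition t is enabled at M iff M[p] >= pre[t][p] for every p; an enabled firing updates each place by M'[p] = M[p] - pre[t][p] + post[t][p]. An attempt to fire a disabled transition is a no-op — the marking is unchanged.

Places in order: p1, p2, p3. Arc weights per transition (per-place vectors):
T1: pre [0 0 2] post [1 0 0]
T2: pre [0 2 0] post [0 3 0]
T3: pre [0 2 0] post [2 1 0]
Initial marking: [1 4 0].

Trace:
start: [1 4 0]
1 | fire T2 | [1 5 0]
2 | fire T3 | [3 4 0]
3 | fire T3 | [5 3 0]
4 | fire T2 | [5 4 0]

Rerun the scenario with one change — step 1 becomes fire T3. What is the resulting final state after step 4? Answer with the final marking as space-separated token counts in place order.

7 1 0

(re-executing from step 1 with the substitution; state before step 1: [1 4 0])
1 | fire T3 | [3 3 0]
2 | fire T3 | [5 2 0]
3 | fire T3 | [7 1 0]
4 | fire T2 | [7 1 0]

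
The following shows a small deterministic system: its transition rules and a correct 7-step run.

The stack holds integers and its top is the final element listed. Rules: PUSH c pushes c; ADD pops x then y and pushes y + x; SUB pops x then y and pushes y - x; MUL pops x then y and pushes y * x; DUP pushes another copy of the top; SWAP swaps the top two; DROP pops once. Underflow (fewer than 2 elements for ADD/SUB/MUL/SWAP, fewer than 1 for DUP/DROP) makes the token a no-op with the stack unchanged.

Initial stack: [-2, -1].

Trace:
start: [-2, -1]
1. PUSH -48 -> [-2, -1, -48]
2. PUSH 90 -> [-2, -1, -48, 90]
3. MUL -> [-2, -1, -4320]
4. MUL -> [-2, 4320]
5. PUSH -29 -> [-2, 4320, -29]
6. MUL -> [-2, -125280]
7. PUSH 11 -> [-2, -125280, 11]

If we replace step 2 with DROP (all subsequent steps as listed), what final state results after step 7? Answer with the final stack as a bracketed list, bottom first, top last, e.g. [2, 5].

[-58, 11]

(re-executing from step 2 with the substitution; state before step 2: [-2, -1, -48])
2. DROP -> [-2, -1]
3. MUL -> [2]
4. MUL -> [2]
5. PUSH -29 -> [2, -29]
6. MUL -> [-58]
7. PUSH 11 -> [-58, 11]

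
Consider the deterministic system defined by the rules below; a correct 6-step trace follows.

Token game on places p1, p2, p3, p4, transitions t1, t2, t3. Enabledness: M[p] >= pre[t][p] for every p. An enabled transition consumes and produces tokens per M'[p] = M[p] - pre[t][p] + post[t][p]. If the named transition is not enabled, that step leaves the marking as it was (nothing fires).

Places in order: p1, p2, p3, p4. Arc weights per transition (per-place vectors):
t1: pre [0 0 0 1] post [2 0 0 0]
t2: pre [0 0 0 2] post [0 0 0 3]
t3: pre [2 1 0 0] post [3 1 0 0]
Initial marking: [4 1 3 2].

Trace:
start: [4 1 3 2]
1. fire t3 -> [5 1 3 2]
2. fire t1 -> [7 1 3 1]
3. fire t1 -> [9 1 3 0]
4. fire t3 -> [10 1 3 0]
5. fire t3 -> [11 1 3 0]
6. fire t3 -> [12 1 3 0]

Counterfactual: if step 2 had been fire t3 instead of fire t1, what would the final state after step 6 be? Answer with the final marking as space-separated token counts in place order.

(re-executing from step 2 with the substitution; state before step 2: [5 1 3 2])
2. fire t3 -> [6 1 3 2]
3. fire t1 -> [8 1 3 1]
4. fire t3 -> [9 1 3 1]
5. fire t3 -> [10 1 3 1]
6. fire t3 -> [11 1 3 1]

11 1 3 1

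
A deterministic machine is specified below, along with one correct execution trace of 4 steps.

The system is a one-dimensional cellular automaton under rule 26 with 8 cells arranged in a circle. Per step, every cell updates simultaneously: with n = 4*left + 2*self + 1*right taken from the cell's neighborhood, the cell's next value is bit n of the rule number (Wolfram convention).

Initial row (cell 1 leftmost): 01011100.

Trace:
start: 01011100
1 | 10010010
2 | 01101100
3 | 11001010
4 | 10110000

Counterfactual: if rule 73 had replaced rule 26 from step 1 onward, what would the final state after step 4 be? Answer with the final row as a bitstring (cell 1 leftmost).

01010001

(re-executing steps 1..4 under rule 73; state before step 1: 01011100)
1 | 00010101
2 | 01000000
3 | 00011111
4 | 01010001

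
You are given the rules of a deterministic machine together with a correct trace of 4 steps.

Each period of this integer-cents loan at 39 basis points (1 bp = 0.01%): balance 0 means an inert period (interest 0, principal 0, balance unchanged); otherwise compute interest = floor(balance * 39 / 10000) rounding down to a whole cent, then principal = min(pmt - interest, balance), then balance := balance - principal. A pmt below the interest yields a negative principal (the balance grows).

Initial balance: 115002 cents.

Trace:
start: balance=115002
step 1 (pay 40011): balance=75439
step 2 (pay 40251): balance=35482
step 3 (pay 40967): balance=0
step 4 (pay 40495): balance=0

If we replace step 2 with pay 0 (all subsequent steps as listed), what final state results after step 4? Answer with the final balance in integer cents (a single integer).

(re-executing from step 2 with the substitution; state before step 2: balance=75439)
step 2 (pay 0): balance=75733
step 3 (pay 40967): balance=35061
step 4 (pay 40495): balance=0

0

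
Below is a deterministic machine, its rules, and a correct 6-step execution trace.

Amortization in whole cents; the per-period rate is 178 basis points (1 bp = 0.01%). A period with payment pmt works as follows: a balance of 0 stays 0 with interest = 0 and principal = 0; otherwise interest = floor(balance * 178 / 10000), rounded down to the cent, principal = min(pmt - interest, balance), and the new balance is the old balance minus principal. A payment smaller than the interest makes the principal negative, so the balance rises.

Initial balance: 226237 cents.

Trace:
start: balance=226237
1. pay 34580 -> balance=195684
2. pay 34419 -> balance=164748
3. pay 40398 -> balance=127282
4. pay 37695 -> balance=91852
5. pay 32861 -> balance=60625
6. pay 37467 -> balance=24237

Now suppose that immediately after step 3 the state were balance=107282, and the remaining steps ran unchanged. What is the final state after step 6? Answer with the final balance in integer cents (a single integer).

3150

state after step 3 := balance=107282
4. pay 37695 -> balance=71496
5. pay 32861 -> balance=39907
6. pay 37467 -> balance=3150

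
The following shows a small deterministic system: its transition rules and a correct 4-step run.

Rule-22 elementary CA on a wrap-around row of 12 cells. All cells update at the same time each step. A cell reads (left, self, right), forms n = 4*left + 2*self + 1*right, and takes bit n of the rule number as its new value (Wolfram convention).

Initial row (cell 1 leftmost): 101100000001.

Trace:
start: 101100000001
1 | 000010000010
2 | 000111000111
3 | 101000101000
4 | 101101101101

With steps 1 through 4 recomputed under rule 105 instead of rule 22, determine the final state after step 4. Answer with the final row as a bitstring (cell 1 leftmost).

101010101010

(re-executing steps 1..4 under rule 105; state before step 1: 101100000001)
1 | 111101111101
2 | 000111000111
3 | 010101010101
4 | 101010101010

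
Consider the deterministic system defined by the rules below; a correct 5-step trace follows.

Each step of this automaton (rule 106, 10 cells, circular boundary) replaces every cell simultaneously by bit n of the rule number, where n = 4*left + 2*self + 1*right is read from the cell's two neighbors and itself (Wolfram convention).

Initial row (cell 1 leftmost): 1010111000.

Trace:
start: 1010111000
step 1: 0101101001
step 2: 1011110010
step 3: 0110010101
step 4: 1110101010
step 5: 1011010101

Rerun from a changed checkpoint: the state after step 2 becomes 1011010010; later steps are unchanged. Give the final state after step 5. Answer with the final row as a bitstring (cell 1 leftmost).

1101010101

state after step 2 := 1011010010
step 3: 0111100101
step 4: 1100101010
step 5: 1101010101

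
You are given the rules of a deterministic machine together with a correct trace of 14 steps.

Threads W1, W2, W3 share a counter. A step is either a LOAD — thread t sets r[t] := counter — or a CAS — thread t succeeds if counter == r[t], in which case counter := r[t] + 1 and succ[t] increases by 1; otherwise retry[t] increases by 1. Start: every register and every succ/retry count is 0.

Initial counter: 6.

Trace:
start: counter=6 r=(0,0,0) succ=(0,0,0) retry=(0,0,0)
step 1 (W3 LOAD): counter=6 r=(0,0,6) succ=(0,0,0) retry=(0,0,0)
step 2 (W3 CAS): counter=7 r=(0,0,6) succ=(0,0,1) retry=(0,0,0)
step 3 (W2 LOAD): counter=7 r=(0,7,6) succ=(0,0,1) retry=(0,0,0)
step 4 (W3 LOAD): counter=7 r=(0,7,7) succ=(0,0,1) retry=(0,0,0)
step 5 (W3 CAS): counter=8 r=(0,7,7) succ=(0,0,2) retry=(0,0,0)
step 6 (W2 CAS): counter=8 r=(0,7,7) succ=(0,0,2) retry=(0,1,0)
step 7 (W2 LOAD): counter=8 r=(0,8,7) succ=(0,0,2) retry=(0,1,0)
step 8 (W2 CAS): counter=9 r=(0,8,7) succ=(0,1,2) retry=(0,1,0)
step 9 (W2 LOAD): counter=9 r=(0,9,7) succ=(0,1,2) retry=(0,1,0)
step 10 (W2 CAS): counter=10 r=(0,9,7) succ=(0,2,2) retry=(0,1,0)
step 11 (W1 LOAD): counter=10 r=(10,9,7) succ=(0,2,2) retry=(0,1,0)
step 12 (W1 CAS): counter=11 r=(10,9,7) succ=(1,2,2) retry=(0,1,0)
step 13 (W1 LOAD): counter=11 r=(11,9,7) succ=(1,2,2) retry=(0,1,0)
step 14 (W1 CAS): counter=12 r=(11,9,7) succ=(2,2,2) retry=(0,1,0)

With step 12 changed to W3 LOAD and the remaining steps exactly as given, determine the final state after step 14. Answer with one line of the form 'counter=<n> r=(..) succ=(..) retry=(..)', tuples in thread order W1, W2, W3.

(re-executing from step 12 with the substitution; state before step 12: counter=10 r=(10,9,7) succ=(0,2,2) retry=(0,1,0))
step 12 (W3 LOAD): counter=10 r=(10,9,10) succ=(0,2,2) retry=(0,1,0)
step 13 (W1 LOAD): counter=10 r=(10,9,10) succ=(0,2,2) retry=(0,1,0)
step 14 (W1 CAS): counter=11 r=(10,9,10) succ=(1,2,2) retry=(0,1,0)

counter=11 r=(10,9,10) succ=(1,2,2) retry=(0,1,0)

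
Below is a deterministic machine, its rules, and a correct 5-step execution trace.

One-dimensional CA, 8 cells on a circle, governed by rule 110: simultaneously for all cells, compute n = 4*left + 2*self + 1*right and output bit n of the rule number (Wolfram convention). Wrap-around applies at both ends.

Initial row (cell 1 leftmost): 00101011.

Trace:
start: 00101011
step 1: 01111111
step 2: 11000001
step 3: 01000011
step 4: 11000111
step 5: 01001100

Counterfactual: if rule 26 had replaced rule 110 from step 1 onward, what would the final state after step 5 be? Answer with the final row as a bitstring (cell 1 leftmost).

00101100

(re-executing steps 1..5 under rule 26; state before step 1: 00101011)
step 1: 11000010
step 2: 10100100
step 3: 00011011
step 4: 10110010
step 5: 00101100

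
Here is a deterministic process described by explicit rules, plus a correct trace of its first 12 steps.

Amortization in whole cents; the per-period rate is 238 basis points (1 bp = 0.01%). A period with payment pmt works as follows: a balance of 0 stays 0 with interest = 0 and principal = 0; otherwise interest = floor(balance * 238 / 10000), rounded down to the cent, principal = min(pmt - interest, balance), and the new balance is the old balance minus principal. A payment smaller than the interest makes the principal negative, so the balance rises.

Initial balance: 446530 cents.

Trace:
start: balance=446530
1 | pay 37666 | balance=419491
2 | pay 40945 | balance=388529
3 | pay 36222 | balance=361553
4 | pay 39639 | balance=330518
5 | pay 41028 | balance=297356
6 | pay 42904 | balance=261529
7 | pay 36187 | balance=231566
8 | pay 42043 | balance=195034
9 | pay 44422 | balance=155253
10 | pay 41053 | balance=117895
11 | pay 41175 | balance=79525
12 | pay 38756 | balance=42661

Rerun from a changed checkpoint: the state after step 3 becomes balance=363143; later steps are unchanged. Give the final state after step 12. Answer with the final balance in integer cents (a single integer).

44625

state after step 3 := balance=363143
4 | pay 39639 | balance=332146
5 | pay 41028 | balance=299023
6 | pay 42904 | balance=263235
7 | pay 36187 | balance=233312
8 | pay 42043 | balance=196821
9 | pay 44422 | balance=157083
10 | pay 41053 | balance=119768
11 | pay 41175 | balance=81443
12 | pay 38756 | balance=44625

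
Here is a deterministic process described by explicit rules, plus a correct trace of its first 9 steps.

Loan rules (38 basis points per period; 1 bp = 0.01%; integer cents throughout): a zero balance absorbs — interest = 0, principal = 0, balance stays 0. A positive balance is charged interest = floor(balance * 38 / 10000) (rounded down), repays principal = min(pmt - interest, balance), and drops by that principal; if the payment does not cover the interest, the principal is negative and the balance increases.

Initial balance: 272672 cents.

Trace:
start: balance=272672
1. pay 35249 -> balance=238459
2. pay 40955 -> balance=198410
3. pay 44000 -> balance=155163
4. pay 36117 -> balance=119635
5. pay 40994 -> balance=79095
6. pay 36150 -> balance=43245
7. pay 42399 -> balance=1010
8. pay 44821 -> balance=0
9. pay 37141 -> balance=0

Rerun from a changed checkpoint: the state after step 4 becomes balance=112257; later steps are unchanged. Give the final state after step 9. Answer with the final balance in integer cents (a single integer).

state after step 4 := balance=112257
5. pay 40994 -> balance=71689
6. pay 36150 -> balance=35811
7. pay 42399 -> balance=0
8. pay 44821 -> balance=0
9. pay 37141 -> balance=0

0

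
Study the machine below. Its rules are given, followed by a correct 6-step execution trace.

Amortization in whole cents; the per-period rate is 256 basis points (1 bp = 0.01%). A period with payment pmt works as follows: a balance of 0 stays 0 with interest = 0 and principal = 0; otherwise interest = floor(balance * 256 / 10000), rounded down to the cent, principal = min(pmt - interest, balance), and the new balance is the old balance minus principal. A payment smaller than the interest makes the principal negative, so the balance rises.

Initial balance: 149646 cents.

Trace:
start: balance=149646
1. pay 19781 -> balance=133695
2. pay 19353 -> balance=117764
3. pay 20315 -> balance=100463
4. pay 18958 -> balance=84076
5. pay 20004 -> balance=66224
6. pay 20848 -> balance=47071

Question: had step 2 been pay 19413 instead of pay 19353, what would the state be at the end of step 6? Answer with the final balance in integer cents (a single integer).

(re-executing from step 2 with the substitution; state before step 2: balance=133695)
2. pay 19413 -> balance=117704
3. pay 20315 -> balance=100402
4. pay 18958 -> balance=84014
5. pay 20004 -> balance=66160
6. pay 20848 -> balance=47005

47005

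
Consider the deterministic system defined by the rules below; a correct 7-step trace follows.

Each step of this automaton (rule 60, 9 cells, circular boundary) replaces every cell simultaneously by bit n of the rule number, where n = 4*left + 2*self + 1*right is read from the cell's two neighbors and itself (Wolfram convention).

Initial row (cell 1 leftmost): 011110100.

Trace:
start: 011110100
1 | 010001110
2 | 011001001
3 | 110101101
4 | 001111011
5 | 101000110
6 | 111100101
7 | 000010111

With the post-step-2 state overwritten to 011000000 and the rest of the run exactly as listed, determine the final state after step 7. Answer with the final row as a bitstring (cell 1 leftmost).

state after step 2 := 011000000
3 | 010100000
4 | 011110000
5 | 010001000
6 | 011001100
7 | 010101010

010101010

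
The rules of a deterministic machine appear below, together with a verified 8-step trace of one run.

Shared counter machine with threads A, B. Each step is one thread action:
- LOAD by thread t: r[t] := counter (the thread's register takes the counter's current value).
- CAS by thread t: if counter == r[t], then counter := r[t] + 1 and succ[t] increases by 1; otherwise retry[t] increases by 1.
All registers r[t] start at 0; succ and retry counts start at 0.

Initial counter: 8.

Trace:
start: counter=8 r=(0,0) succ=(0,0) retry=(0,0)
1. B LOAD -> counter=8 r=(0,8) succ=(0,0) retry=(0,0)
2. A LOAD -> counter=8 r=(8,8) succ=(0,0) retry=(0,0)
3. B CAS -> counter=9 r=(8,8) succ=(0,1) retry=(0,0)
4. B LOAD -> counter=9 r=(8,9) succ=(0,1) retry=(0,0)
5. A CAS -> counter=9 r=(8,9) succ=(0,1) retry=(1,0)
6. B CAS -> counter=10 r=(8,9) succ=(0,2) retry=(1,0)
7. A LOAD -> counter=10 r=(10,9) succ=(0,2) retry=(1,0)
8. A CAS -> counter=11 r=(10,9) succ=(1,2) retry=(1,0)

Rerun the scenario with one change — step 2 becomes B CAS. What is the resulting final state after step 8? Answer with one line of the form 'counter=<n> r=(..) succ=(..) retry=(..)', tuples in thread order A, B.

(re-executing from step 2 with the substitution; state before step 2: counter=8 r=(0,8) succ=(0,0) retry=(0,0))
2. B CAS -> counter=9 r=(0,8) succ=(0,1) retry=(0,0)
3. B CAS -> counter=9 r=(0,8) succ=(0,1) retry=(0,1)
4. B LOAD -> counter=9 r=(0,9) succ=(0,1) retry=(0,1)
5. A CAS -> counter=9 r=(0,9) succ=(0,1) retry=(1,1)
6. B CAS -> counter=10 r=(0,9) succ=(0,2) retry=(1,1)
7. A LOAD -> counter=10 r=(10,9) succ=(0,2) retry=(1,1)
8. A CAS -> counter=11 r=(10,9) succ=(1,2) retry=(1,1)

counter=11 r=(10,9) succ=(1,2) retry=(1,1)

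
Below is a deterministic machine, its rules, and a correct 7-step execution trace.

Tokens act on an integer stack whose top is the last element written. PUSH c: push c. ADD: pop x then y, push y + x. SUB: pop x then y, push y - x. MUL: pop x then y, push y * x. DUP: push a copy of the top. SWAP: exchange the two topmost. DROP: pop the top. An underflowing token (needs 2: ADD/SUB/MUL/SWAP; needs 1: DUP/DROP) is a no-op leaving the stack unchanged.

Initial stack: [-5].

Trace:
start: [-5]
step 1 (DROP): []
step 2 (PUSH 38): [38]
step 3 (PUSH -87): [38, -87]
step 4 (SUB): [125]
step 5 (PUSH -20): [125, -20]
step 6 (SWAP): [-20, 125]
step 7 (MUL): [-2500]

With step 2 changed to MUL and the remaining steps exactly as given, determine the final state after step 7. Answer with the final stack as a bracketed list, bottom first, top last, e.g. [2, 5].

[1740]

(re-executing from step 2 with the substitution; state before step 2: [])
step 2 (MUL): []
step 3 (PUSH -87): [-87]
step 4 (SUB): [-87]
step 5 (PUSH -20): [-87, -20]
step 6 (SWAP): [-20, -87]
step 7 (MUL): [1740]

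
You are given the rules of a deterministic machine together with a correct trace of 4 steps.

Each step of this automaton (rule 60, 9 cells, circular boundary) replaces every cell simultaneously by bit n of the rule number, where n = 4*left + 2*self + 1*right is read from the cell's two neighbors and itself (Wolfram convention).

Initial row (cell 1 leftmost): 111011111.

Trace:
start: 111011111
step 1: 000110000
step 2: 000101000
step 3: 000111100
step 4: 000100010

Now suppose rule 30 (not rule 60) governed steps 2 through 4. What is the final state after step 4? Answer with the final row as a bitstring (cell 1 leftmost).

110111010

(re-executing steps 2..4 under rule 30; state before step 2: 000110000)
step 2: 001101000
step 3: 011001100
step 4: 110111010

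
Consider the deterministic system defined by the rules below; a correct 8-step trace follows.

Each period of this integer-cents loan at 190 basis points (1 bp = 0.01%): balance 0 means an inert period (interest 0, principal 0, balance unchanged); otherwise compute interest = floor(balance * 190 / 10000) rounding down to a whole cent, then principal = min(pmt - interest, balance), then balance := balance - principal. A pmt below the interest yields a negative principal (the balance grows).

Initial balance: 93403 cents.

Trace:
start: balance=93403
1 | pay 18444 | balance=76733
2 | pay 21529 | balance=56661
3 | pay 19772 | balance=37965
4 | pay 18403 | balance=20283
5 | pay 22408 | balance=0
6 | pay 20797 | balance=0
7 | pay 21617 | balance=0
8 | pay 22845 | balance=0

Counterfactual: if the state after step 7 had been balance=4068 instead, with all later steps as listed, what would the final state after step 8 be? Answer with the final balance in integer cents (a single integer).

0

state after step 7 := balance=4068
8 | pay 22845 | balance=0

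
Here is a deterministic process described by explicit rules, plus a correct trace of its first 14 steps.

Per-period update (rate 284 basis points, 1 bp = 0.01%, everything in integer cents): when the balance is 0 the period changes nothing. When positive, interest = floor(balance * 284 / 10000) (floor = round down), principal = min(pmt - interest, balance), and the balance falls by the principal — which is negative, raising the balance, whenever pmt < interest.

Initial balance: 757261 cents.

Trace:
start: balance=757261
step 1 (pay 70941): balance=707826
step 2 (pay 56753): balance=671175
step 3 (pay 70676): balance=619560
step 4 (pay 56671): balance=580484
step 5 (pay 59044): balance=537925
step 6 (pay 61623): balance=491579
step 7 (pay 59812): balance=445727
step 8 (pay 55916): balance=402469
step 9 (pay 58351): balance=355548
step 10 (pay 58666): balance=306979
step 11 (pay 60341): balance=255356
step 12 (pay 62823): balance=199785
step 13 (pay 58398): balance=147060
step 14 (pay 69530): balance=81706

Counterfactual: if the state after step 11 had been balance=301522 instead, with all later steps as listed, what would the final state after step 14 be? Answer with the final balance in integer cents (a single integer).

131919

state after step 11 := balance=301522
step 12 (pay 62823): balance=247262
step 13 (pay 58398): balance=195886
step 14 (pay 69530): balance=131919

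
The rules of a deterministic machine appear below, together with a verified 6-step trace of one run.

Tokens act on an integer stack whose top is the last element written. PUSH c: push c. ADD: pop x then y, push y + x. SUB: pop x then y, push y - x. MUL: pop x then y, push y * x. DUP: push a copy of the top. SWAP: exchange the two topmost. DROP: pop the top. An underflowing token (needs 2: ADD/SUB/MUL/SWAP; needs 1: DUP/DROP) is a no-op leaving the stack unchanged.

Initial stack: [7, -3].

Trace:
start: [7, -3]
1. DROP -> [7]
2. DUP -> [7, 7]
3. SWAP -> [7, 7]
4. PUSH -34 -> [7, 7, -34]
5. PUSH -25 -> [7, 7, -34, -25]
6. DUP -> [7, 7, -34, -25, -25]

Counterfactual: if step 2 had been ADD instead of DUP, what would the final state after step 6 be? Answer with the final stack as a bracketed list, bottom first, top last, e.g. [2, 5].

(re-executing from step 2 with the substitution; state before step 2: [7])
2. ADD -> [7]
3. SWAP -> [7]
4. PUSH -34 -> [7, -34]
5. PUSH -25 -> [7, -34, -25]
6. DUP -> [7, -34, -25, -25]

[7, -34, -25, -25]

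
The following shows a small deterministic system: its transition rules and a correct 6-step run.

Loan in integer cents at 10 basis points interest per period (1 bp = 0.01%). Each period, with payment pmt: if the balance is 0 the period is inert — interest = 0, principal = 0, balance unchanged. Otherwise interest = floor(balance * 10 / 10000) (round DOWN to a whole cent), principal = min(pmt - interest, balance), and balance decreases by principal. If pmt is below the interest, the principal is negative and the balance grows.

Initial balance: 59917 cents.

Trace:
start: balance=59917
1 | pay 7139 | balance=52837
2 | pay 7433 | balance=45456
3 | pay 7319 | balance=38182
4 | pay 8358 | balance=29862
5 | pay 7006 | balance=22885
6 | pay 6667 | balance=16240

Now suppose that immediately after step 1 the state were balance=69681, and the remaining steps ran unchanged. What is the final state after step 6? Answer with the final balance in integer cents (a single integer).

state after step 1 := balance=69681
2 | pay 7433 | balance=62317
3 | pay 7319 | balance=55060
4 | pay 8358 | balance=46757
5 | pay 7006 | balance=39797
6 | pay 6667 | balance=33169

33169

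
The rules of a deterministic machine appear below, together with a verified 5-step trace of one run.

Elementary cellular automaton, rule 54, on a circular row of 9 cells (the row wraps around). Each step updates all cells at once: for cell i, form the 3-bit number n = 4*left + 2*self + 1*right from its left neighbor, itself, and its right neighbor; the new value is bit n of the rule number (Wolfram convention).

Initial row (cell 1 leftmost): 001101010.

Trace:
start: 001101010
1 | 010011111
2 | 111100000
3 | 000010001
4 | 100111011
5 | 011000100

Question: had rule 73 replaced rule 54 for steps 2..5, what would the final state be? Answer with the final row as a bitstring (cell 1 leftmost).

011000100

(re-executing steps 2..5 under rule 73; state before step 2: 010011111)
2 | 000010001
3 | 011000100
4 | 011010001
5 | 011000100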